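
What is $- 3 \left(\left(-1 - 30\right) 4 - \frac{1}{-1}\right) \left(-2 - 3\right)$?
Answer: $-1845$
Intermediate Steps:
$- 3 \left(\left(-1 - 30\right) 4 - \frac{1}{-1}\right) \left(-2 - 3\right) = - 3 \left(\left(-1 - 30\right) 4 - -1\right) \left(-5\right) = - 3 \left(\left(-31\right) 4 + 1\right) \left(-5\right) = - 3 \left(-124 + 1\right) \left(-5\right) = \left(-3\right) \left(-123\right) \left(-5\right) = 369 \left(-5\right) = -1845$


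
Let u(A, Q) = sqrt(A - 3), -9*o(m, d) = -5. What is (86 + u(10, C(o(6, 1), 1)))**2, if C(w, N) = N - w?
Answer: (86 + sqrt(7))**2 ≈ 7858.1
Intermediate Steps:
o(m, d) = 5/9 (o(m, d) = -1/9*(-5) = 5/9)
u(A, Q) = sqrt(-3 + A)
(86 + u(10, C(o(6, 1), 1)))**2 = (86 + sqrt(-3 + 10))**2 = (86 + sqrt(7))**2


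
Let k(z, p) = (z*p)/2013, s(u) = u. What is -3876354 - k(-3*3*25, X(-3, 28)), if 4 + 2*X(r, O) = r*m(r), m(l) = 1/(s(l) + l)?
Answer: -10404134661/2684 ≈ -3.8764e+6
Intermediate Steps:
m(l) = 1/(2*l) (m(l) = 1/(l + l) = 1/(2*l))
X(r, O) = -7/4 (X(r, O) = -2 + (r*(1/(2*r)))/2 = -2 + (1/2)*(1/2) = -2 + 1/4 = -7/4)
k(z, p) = p*z/2013 (k(z, p) = (p*z)*(1/2013) = p*z/2013)
-3876354 - k(-3*3*25, X(-3, 28)) = -3876354 - (-7)*-3*3*25/(2013*4) = -3876354 - (-7)*(-9*25)/(2013*4) = -3876354 - (-7)*(-225)/(2013*4) = -3876354 - 1*525/2684 = -3876354 - 525/2684 = -10404134661/2684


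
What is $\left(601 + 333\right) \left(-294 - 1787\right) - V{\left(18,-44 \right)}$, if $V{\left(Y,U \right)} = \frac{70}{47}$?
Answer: $- \frac{91351808}{47} \approx -1.9437 \cdot 10^{6}$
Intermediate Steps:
$V{\left(Y,U \right)} = \frac{70}{47}$ ($V{\left(Y,U \right)} = 70 \cdot \frac{1}{47} = \frac{70}{47}$)
$\left(601 + 333\right) \left(-294 - 1787\right) - V{\left(18,-44 \right)} = \left(601 + 333\right) \left(-294 - 1787\right) - \frac{70}{47} = 934 \left(-2081\right) - \frac{70}{47} = -1943654 - \frac{70}{47} = - \frac{91351808}{47}$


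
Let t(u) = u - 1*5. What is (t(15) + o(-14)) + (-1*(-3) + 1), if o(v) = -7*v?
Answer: 112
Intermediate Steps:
t(u) = -5 + u (t(u) = u - 5 = -5 + u)
(t(15) + o(-14)) + (-1*(-3) + 1) = ((-5 + 15) - 7*(-14)) + (-1*(-3) + 1) = (10 + 98) + (3 + 1) = 108 + 4 = 112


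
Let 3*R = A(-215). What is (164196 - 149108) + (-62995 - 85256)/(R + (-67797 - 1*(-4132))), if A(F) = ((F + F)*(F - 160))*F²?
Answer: 12495529924743/828176695 ≈ 15088.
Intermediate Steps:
A(F) = 2*F³*(-160 + F) (A(F) = ((2*F)*(-160 + F))*F² = (2*F*(-160 + F))*F² = 2*F³*(-160 + F))
R = 2484593750 (R = (2*(-215)³*(-160 - 215))/3 = (2*(-9938375)*(-375))/3 = (⅓)*7453781250 = 2484593750)
(164196 - 149108) + (-62995 - 85256)/(R + (-67797 - 1*(-4132))) = (164196 - 149108) + (-62995 - 85256)/(2484593750 + (-67797 - 1*(-4132))) = 15088 - 148251/(2484593750 + (-67797 + 4132)) = 15088 - 148251/(2484593750 - 63665) = 15088 - 148251/2484530085 = 15088 - 148251*1/2484530085 = 15088 - 49417/828176695 = 12495529924743/828176695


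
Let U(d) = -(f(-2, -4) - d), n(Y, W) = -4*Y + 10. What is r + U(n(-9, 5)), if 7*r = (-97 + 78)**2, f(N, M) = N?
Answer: 697/7 ≈ 99.571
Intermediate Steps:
n(Y, W) = 10 - 4*Y
U(d) = 2 + d (U(d) = -(-2 - d) = 2 + d)
r = 361/7 (r = (-97 + 78)**2/7 = (1/7)*(-19)**2 = (1/7)*361 = 361/7 ≈ 51.571)
r + U(n(-9, 5)) = 361/7 + (2 + (10 - 4*(-9))) = 361/7 + (2 + (10 + 36)) = 361/7 + (2 + 46) = 361/7 + 48 = 697/7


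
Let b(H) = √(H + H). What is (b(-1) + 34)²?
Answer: (34 + I*√2)² ≈ 1154.0 + 96.167*I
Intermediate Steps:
b(H) = √2*√H (b(H) = √(2*H) = √2*√H)
(b(-1) + 34)² = (√2*√(-1) + 34)² = (√2*I + 34)² = (I*√2 + 34)² = (34 + I*√2)²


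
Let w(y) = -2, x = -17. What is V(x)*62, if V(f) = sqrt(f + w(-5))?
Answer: 62*I*sqrt(19) ≈ 270.25*I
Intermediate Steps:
V(f) = sqrt(-2 + f) (V(f) = sqrt(f - 2) = sqrt(-2 + f))
V(x)*62 = sqrt(-2 - 17)*62 = sqrt(-19)*62 = (I*sqrt(19))*62 = 62*I*sqrt(19)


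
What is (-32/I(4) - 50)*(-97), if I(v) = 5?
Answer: 27354/5 ≈ 5470.8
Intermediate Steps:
(-32/I(4) - 50)*(-97) = (-32/5 - 50)*(-97) = -282/5*(-97) = 27354/5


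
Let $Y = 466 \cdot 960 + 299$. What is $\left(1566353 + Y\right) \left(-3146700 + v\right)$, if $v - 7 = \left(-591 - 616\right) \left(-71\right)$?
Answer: $-6164882675952$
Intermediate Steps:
$v = 85704$ ($v = 7 + \left(-591 - 616\right) \left(-71\right) = 7 - -85697 = 7 + 85697 = 85704$)
$Y = 447659$ ($Y = 447360 + 299 = 447659$)
$\left(1566353 + Y\right) \left(-3146700 + v\right) = \left(1566353 + 447659\right) \left(-3146700 + 85704\right) = 2014012 \left(-3060996\right) = -6164882675952$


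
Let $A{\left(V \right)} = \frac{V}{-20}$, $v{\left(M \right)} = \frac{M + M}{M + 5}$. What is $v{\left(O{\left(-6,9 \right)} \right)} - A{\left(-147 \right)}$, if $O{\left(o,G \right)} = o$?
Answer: $\frac{93}{20} \approx 4.65$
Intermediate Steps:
$v{\left(M \right)} = \frac{2 M}{5 + M}$
$A{\left(V \right)} = - \frac{V}{20}$ ($A{\left(V \right)} = V \left(- \frac{1}{20}\right) = - \frac{V}{20}$)
$v{\left(O{\left(-6,9 \right)} \right)} - A{\left(-147 \right)} = 2 \left(-6\right) \frac{1}{5 - 6} - \left(- \frac{1}{20}\right) \left(-147\right) = 2 \left(-6\right) \frac{1}{-1} - \frac{147}{20} = 2 \left(-6\right) \left(-1\right) - \frac{147}{20} = 12 - \frac{147}{20} = \frac{93}{20}$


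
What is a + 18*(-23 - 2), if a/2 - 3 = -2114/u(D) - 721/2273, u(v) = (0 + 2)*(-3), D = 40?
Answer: 1773160/6819 ≈ 260.03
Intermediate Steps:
u(v) = -6 (u(v) = 2*(-3) = -6)
a = 4841710/6819 (a = 6 + 2*(-2114/(-6) - 721/2273) = 6 + 2*(-2114*(-⅙) - 721*1/2273) = 6 + 2*(1057/3 - 721/2273) = 6 + 2*(2400398/6819) = 6 + 4800796/6819 = 4841710/6819 ≈ 710.03)
a + 18*(-23 - 2) = 4841710/6819 + 18*(-23 - 2) = 4841710/6819 + 18*(-25) = 4841710/6819 - 450 = 1773160/6819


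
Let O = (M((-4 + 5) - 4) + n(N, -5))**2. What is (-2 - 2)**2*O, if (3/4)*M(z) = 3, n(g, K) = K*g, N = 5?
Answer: 7056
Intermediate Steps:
M(z) = 4 (M(z) = (4/3)*3 = 4)
O = 441 (O = (4 - 5*5)**2 = (4 - 25)**2 = (-21)**2 = 441)
(-2 - 2)**2*O = (-2 - 2)**2*441 = (-4)**2*441 = 16*441 = 7056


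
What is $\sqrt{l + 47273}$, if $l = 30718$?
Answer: $\sqrt{77991} \approx 279.27$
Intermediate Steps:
$\sqrt{l + 47273} = \sqrt{30718 + 47273} = \sqrt{77991}$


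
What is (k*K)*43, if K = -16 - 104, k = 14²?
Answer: -1011360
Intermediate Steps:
k = 196
K = -120
(k*K)*43 = (196*(-120))*43 = -23520*43 = -1011360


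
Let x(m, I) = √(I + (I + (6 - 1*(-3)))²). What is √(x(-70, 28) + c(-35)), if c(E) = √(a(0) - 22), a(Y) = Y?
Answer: √(√1397 + I*√22) ≈ 6.1256 + 0.38285*I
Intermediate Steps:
c(E) = I*√22 (c(E) = √(0 - 22) = √(-22) = I*√22)
x(m, I) = √(I + (9 + I)²) (x(m, I) = √(I + (I + (6 + 3))²) = √(I + (I + 9)²) = √(I + (9 + I)²))
√(x(-70, 28) + c(-35)) = √(√(28 + (9 + 28)²) + I*√22) = √(√(28 + 37²) + I*√22) = √(√(28 + 1369) + I*√22) = √(√1397 + I*√22)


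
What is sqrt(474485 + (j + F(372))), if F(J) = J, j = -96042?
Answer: sqrt(378815) ≈ 615.48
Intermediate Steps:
sqrt(474485 + (j + F(372))) = sqrt(474485 + (-96042 + 372)) = sqrt(474485 - 95670) = sqrt(378815)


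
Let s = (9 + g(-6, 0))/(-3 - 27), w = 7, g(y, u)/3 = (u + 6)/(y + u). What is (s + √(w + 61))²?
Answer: 1701/25 - 4*√17/5 ≈ 64.741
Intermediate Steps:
g(y, u) = 3*(6 + u)/(u + y) (g(y, u) = 3*((u + 6)/(y + u)) = 3*((6 + u)/(u + y)) = 3*(6 + u)/(u + y))
s = -⅕ (s = (9 + 3*(6 + 0)/(0 - 6))/(-3 - 27) = (9 + 3*6/(-6))/(-30) = (9 + 3*(-⅙)*6)*(-1/30) = (9 - 3)*(-1/30) = 6*(-1/30) = -⅕ ≈ -0.20000)
(s + √(w + 61))² = (-⅕ + √(7 + 61))² = (-⅕ + √68)² = (-⅕ + 2*√17)²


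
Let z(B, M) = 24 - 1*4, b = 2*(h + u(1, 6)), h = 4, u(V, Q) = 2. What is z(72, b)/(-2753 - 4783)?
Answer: -5/1884 ≈ -0.0026539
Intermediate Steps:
b = 12 (b = 2*(4 + 2) = 2*6 = 12)
z(B, M) = 20 (z(B, M) = 24 - 4 = 20)
z(72, b)/(-2753 - 4783) = 20/(-2753 - 4783) = 20/(-7536) = 20*(-1/7536) = -5/1884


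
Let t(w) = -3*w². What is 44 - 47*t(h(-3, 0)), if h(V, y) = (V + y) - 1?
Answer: 2300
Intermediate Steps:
h(V, y) = -1 + V + y
44 - 47*t(h(-3, 0)) = 44 - (-141)*(-1 - 3 + 0)² = 44 - (-141)*(-4)² = 44 - (-141)*16 = 44 - 47*(-48) = 44 + 2256 = 2300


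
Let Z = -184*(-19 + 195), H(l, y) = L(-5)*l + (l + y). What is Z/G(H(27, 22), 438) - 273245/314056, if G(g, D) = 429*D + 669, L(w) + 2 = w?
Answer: -1667472227/1600590648 ≈ -1.0418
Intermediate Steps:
L(w) = -2 + w
H(l, y) = y - 6*l (H(l, y) = (-2 - 5)*l + (l + y) = -7*l + (l + y) = y - 6*l)
G(g, D) = 669 + 429*D
Z = -32384 (Z = -184*176 = -32384)
Z/G(H(27, 22), 438) - 273245/314056 = -32384/(669 + 429*438) - 273245/314056 = -32384/(669 + 187902) - 273245*1/314056 = -32384/188571 - 7385/8488 = -1667472227/1600590648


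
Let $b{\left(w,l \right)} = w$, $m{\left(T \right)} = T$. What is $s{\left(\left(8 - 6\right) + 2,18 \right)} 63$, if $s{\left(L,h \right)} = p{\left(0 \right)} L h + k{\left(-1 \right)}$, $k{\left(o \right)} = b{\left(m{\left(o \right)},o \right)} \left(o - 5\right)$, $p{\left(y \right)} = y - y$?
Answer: $378$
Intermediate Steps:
$p{\left(y \right)} = 0$
$k{\left(o \right)} = o \left(-5 + o\right)$ ($k{\left(o \right)} = o \left(o - 5\right) = o \left(-5 + o\right)$)
$s{\left(L,h \right)} = 6$ ($s{\left(L,h \right)} = 0 L h - \left(-5 - 1\right) = 0 h - -6 = 0 + 6 = 6$)
$s{\left(\left(8 - 6\right) + 2,18 \right)} 63 = 6 \cdot 63 = 378$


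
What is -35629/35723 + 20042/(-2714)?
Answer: -406328736/48476111 ≈ -8.3820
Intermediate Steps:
-35629/35723 + 20042/(-2714) = -35629*1/35723 + 20042*(-1/2714) = -35629/35723 - 10021/1357 = -406328736/48476111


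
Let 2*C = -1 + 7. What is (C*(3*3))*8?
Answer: 216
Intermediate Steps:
C = 3 (C = (-1 + 7)/2 = (1/2)*6 = 3)
(C*(3*3))*8 = (3*(3*3))*8 = (3*9)*8 = 27*8 = 216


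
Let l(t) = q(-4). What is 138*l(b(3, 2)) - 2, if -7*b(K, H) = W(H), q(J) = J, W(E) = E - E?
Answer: -554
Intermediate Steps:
W(E) = 0
b(K, H) = 0 (b(K, H) = -1/7*0 = 0)
l(t) = -4
138*l(b(3, 2)) - 2 = 138*(-4) - 2 = -552 - 2 = -554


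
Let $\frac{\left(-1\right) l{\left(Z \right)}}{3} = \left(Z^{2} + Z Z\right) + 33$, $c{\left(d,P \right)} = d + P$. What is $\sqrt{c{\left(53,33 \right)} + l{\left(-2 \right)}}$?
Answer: $i \sqrt{37} \approx 6.0828 i$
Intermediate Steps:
$c{\left(d,P \right)} = P + d$
$l{\left(Z \right)} = -99 - 6 Z^{2}$ ($l{\left(Z \right)} = - 3 \left(\left(Z^{2} + Z Z\right) + 33\right) = - 3 \left(\left(Z^{2} + Z^{2}\right) + 33\right) = - 3 \left(2 Z^{2} + 33\right) = - 3 \left(33 + 2 Z^{2}\right) = -99 - 6 Z^{2}$)
$\sqrt{c{\left(53,33 \right)} + l{\left(-2 \right)}} = \sqrt{\left(33 + 53\right) - \left(99 + 6 \left(-2\right)^{2}\right)} = \sqrt{86 - 123} = \sqrt{-37} = i \sqrt{37}$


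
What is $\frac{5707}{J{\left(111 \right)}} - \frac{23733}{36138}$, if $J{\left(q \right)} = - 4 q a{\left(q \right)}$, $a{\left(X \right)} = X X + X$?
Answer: $- \frac{21867973805}{33245803584} \approx -0.65777$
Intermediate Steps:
$a{\left(X \right)} = X + X^{2}$ ($a{\left(X \right)} = X^{2} + X = X + X^{2}$)
$J{\left(q \right)} = - 4 q^{2} \left(1 + q\right)$ ($J{\left(q \right)} = - 4 q q \left(1 + q\right) = - 4 q^{2} \left(1 + q\right)$)
$\frac{5707}{J{\left(111 \right)}} - \frac{23733}{36138} = \frac{5707}{4 \cdot 111^{2} \left(-1 - 111\right)} - \frac{23733}{36138} = \frac{5707}{4 \cdot 12321 \left(-1 - 111\right)} - \frac{7911}{12046} = \frac{5707}{4 \cdot 12321 \left(-112\right)} - \frac{7911}{12046} = \frac{5707}{-5519808} - \frac{7911}{12046} = 5707 \left(- \frac{1}{5519808}\right) - \frac{7911}{12046} = - \frac{5707}{5519808} - \frac{7911}{12046} = - \frac{21867973805}{33245803584}$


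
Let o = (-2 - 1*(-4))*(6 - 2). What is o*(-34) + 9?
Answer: -263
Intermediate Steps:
o = 8 (o = (-2 + 4)*4 = 2*4 = 8)
o*(-34) + 9 = 8*(-34) + 9 = -272 + 9 = -263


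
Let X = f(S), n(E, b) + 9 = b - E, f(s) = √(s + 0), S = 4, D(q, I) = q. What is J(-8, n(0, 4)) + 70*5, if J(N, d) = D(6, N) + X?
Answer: 358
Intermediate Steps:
f(s) = √s
n(E, b) = -9 + b - E (n(E, b) = -9 + (b - E) = -9 + b - E)
X = 2 (X = √4 = 2)
J(N, d) = 8 (J(N, d) = 6 + 2 = 8)
J(-8, n(0, 4)) + 70*5 = 8 + 70*5 = 8 + 350 = 358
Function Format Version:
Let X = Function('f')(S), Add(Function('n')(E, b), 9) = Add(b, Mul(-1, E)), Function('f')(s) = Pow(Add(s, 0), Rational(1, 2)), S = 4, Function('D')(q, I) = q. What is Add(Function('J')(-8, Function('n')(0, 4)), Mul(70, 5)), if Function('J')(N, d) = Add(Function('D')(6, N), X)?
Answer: 358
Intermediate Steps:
Function('f')(s) = Pow(s, Rational(1, 2))
Function('n')(E, b) = Add(-9, b, Mul(-1, E)) (Function('n')(E, b) = Add(-9, Add(b, Mul(-1, E))) = Add(-9, b, Mul(-1, E)))
X = 2 (X = Pow(4, Rational(1, 2)) = 2)
Function('J')(N, d) = 8 (Function('J')(N, d) = Add(6, 2) = 8)
Add(Function('J')(-8, Function('n')(0, 4)), Mul(70, 5)) = Add(8, Mul(70, 5)) = Add(8, 350) = 358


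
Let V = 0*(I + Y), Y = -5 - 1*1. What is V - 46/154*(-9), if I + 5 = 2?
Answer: 207/77 ≈ 2.6883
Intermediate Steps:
I = -3 (I = -5 + 2 = -3)
Y = -6 (Y = -5 - 1 = -6)
V = 0 (V = 0*(-3 - 6) = 0*(-9) = 0)
V - 46/154*(-9) = 0 - 46/154*(-9) = 0 - 46*1/154*(-9) = 0 - 23/77*(-9) = 0 + 207/77 = 207/77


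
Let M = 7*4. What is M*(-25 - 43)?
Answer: -1904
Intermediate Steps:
M = 28
M*(-25 - 43) = 28*(-25 - 43) = 28*(-68) = -1904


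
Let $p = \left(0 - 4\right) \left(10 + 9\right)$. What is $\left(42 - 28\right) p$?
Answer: $-1064$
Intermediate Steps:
$p = -76$ ($p = \left(-4\right) 19 = -76$)
$\left(42 - 28\right) p = \left(42 - 28\right) \left(-76\right) = 14 \left(-76\right) = -1064$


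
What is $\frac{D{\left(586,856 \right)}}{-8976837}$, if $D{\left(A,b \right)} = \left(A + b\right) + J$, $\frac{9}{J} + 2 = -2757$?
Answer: $- \frac{3978469}{24767093283} \approx -0.00016064$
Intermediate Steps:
$J = - \frac{9}{2759}$ ($J = \frac{9}{-2 - 2757} = \frac{9}{-2759} = 9 \left(- \frac{1}{2759}\right) = - \frac{9}{2759} \approx -0.0032621$)
$D{\left(A,b \right)} = - \frac{9}{2759} + A + b$ ($D{\left(A,b \right)} = \left(A + b\right) - \frac{9}{2759} = - \frac{9}{2759} + A + b$)
$\frac{D{\left(586,856 \right)}}{-8976837} = \frac{- \frac{9}{2759} + 586 + 856}{-8976837} = \frac{3978469}{2759} \left(- \frac{1}{8976837}\right) = - \frac{3978469}{24767093283}$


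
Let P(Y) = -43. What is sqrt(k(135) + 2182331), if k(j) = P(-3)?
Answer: 4*sqrt(136393) ≈ 1477.3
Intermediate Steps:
k(j) = -43
sqrt(k(135) + 2182331) = sqrt(-43 + 2182331) = sqrt(2182288) = 4*sqrt(136393)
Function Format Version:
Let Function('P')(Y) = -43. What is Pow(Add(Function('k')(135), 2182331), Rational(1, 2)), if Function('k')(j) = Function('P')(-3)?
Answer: Mul(4, Pow(136393, Rational(1, 2))) ≈ 1477.3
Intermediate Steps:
Function('k')(j) = -43
Pow(Add(Function('k')(135), 2182331), Rational(1, 2)) = Pow(Add(-43, 2182331), Rational(1, 2)) = Pow(2182288, Rational(1, 2)) = Mul(4, Pow(136393, Rational(1, 2)))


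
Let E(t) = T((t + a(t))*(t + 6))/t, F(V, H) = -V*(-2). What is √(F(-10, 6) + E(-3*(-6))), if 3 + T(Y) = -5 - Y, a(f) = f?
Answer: 2*I*√154/3 ≈ 8.2731*I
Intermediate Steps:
F(V, H) = 2*V
T(Y) = -8 - Y (T(Y) = -3 + (-5 - Y) = -8 - Y)
E(t) = (-8 - 2*t*(6 + t))/t (E(t) = (-8 - (t + t)*(t + 6))/t = (-8 - 2*t*(6 + t))/t)
√(F(-10, 6) + E(-3*(-6))) = √(2*(-10) + (-12 - 8/((-3*(-6))) - (-6)*(-6))) = √(-20 + (-12 - 8/18 - 2*18)) = √(-20 + (-12 - 8*1/18 - 36)) = √(-20 + (-12 - 4/9 - 36)) = √(-20 - 436/9) = √(-616/9) = 2*I*√154/3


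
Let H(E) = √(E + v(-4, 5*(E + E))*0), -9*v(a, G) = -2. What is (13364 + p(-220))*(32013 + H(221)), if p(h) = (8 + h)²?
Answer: 1866614004 + 58308*√221 ≈ 1.8675e+9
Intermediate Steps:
v(a, G) = 2/9 (v(a, G) = -⅑*(-2) = 2/9)
H(E) = √E (H(E) = √(E + (2/9)*0) = √(E + 0) = √E)
(13364 + p(-220))*(32013 + H(221)) = (13364 + (8 - 220)²)*(32013 + √221) = (13364 + (-212)²)*(32013 + √221) = (13364 + 44944)*(32013 + √221) = 58308*(32013 + √221) = 1866614004 + 58308*√221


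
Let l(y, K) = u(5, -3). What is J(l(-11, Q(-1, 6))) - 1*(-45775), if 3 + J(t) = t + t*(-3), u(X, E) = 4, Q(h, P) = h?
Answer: 45764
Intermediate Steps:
l(y, K) = 4
J(t) = -3 - 2*t (J(t) = -3 + (t + t*(-3)) = -3 + (t - 3*t) = -3 - 2*t)
J(l(-11, Q(-1, 6))) - 1*(-45775) = (-3 - 2*4) - 1*(-45775) = (-3 - 8) + 45775 = -11 + 45775 = 45764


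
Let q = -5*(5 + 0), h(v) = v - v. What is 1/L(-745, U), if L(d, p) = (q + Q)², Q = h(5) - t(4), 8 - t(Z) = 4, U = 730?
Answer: 1/841 ≈ 0.0011891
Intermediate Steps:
h(v) = 0
t(Z) = 4 (t(Z) = 8 - 1*4 = 8 - 4 = 4)
q = -25 (q = -5*5 = -25)
Q = -4 (Q = 0 - 1*4 = 0 - 4 = -4)
L(d, p) = 841 (L(d, p) = (-25 - 4)² = (-29)² = 841)
1/L(-745, U) = 1/841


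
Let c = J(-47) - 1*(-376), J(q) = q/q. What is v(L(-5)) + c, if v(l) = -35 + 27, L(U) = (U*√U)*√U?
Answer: 369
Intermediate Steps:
L(U) = U² (L(U) = U^(3/2)*√U = U²)
v(l) = -8
J(q) = 1
c = 377 (c = 1 - 1*(-376) = 1 + 376 = 377)
v(L(-5)) + c = -8 + 377 = 369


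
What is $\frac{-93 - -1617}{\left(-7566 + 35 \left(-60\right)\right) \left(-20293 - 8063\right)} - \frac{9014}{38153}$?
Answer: $- \frac{205881747181}{871443439974} \approx -0.23625$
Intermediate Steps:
$\frac{-93 - -1617}{\left(-7566 + 35 \left(-60\right)\right) \left(-20293 - 8063\right)} - \frac{9014}{38153} = \frac{-93 + 1617}{\left(-7566 - 2100\right) \left(-28356\right)} - \frac{9014}{38153} = \frac{1524}{\left(-9666\right) \left(-28356\right)} - \frac{9014}{38153} = \frac{1524}{274089096} - \frac{9014}{38153} = 1524 \cdot \frac{1}{274089096} - \frac{9014}{38153} = \frac{127}{22840758} - \frac{9014}{38153} = - \frac{205881747181}{871443439974}$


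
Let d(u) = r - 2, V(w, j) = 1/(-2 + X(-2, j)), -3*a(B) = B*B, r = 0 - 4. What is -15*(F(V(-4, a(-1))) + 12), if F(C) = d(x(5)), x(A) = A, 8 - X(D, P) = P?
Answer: -90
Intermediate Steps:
r = -4
X(D, P) = 8 - P
a(B) = -B**2/3 (a(B) = -B*B/3 = -B**2/3)
V(w, j) = 1/(6 - j) (V(w, j) = 1/(-2 + (8 - j)) = 1/(6 - j))
d(u) = -6 (d(u) = -4 - 2 = -6)
F(C) = -6
-15*(F(V(-4, a(-1))) + 12) = -15*(-6 + 12) = -15*6 = -90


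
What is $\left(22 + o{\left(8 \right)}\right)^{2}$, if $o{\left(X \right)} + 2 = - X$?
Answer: $144$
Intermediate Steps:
$o{\left(X \right)} = -2 - X$
$\left(22 + o{\left(8 \right)}\right)^{2} = \left(22 - 10\right)^{2} = 12^{2} = 144$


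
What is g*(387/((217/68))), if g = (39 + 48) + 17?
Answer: 2736864/217 ≈ 12612.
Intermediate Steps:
g = 104 (g = 87 + 17 = 104)
g*(387/((217/68))) = 104*(387/((217/68))) = 104*(387/((217*(1/68)))) = 104*(387/(217/68)) = 104*(387*(68/217)) = 104*(26316/217) = 2736864/217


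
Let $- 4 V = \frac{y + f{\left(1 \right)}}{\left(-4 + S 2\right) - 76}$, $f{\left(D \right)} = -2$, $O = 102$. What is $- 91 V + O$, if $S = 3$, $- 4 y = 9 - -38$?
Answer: $\frac{125773}{1184} \approx 106.23$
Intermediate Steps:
$y = - \frac{47}{4}$ ($y = - \frac{9 - -38}{4} = - \frac{9 + 38}{4} = \left(- \frac{1}{4}\right) 47 = - \frac{47}{4} \approx -11.75$)
$V = - \frac{55}{1184}$ ($V = - \frac{\left(- \frac{47}{4} - 2\right) \frac{1}{\left(-4 + 3 \cdot 2\right) - 76}}{4} = - \frac{\left(- \frac{55}{4}\right) \frac{1}{\left(-4 + 6\right) - 76}}{4} = - \frac{\left(- \frac{55}{4}\right) \frac{1}{2 - 76}}{4} = - \frac{\left(- \frac{55}{4}\right) \frac{1}{-74}}{4} = - \frac{\left(- \frac{55}{4}\right) \left(- \frac{1}{74}\right)}{4} = \left(- \frac{1}{4}\right) \frac{55}{296} = - \frac{55}{1184} \approx -0.046453$)
$- 91 V + O = \left(-91\right) \left(- \frac{55}{1184}\right) + 102 = \frac{5005}{1184} + 102 = \frac{125773}{1184}$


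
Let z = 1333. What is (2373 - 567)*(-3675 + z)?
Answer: -4229652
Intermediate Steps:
(2373 - 567)*(-3675 + z) = (2373 - 567)*(-3675 + 1333) = 1806*(-2342) = -4229652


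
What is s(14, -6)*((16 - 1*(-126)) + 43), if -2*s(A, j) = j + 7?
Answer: -185/2 ≈ -92.500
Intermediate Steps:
s(A, j) = -7/2 - j/2 (s(A, j) = -(j + 7)/2 = -(7 + j)/2 = -7/2 - j/2)
s(14, -6)*((16 - 1*(-126)) + 43) = (-7/2 - 1/2*(-6))*((16 - 1*(-126)) + 43) = (-7/2 + 3)*((16 + 126) + 43) = -(142 + 43)/2 = -1/2*185 = -185/2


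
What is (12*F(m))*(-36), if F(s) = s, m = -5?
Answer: 2160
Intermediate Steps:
(12*F(m))*(-36) = (12*(-5))*(-36) = -60*(-36) = 2160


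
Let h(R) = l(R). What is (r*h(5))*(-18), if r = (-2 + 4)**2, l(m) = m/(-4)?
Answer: 90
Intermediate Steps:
l(m) = -m/4 (l(m) = m*(-1/4) = -m/4)
h(R) = -R/4
r = 4 (r = 2**2 = 4)
(r*h(5))*(-18) = (4*(-1/4*5))*(-18) = (4*(-5/4))*(-18) = -5*(-18) = 90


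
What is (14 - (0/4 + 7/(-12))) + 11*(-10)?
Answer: -1145/12 ≈ -95.417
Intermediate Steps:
(14 - (0/4 + 7/(-12))) + 11*(-10) = (14 - (0*(1/4) + 7*(-1/12))) - 110 = (14 - (0 - 7/12)) - 110 = (14 - 1*(-7/12)) - 110 = (14 + 7/12) - 110 = 175/12 - 110 = -1145/12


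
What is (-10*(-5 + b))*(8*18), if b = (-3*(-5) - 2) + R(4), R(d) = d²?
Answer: -34560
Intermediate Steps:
b = 29 (b = (-3*(-5) - 2) + 4² = (15 - 2) + 16 = 13 + 16 = 29)
(-10*(-5 + b))*(8*18) = (-10*(-5 + 29))*(8*18) = -10*24*144 = -240*144 = -34560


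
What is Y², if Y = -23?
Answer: 529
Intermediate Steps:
Y² = (-23)² = 529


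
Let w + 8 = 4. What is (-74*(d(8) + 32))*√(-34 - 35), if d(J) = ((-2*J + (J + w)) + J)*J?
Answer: 0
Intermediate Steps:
w = -4 (w = -8 + 4 = -4)
d(J) = -4*J (d(J) = ((-2*J + (J - 4)) + J)*J = ((-2*J + (-4 + J)) + J)*J = ((-4 - J) + J)*J = -4*J)
(-74*(d(8) + 32))*√(-34 - 35) = (-74*(-4*8 + 32))*√(-34 - 35) = (-74*(-32 + 32))*√(-69) = (-74*0)*(I*√69) = 0*(I*√69) = 0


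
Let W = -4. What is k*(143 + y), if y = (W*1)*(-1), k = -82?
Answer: -12054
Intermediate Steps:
y = 4 (y = -4*1*(-1) = -4*(-1) = 4)
k*(143 + y) = -82*(143 + 4) = -82*147 = -12054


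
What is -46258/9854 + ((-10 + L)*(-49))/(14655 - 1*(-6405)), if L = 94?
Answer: -3252412/665145 ≈ -4.8898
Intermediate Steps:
-46258/9854 + ((-10 + L)*(-49))/(14655 - 1*(-6405)) = -46258/9854 + ((-10 + 94)*(-49))/(14655 - 1*(-6405)) = -46258*1/9854 + (84*(-49))/(14655 + 6405) = -23129/4927 - 4116/21060 = -23129/4927 - 4116*1/21060 = -23129/4927 - 343/1755 = -3252412/665145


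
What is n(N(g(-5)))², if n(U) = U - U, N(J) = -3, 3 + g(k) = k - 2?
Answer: 0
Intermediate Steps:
g(k) = -5 + k (g(k) = -3 + (k - 2) = -3 + (-2 + k) = -5 + k)
n(U) = 0
n(N(g(-5)))² = 0² = 0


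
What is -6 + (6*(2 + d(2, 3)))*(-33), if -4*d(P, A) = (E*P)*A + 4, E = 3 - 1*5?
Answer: -798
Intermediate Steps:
E = -2 (E = 3 - 5 = -2)
d(P, A) = -1 + A*P/2 (d(P, A) = -((-2*P)*A + 4)/4 = -(-2*A*P + 4)/4 = -(4 - 2*A*P)/4 = -1 + A*P/2)
-6 + (6*(2 + d(2, 3)))*(-33) = -6 + (6*(2 + (-1 + (1/2)*3*2)))*(-33) = -6 + (6*(2 + (-1 + 3)))*(-33) = -6 + (6*(2 + 2))*(-33) = -6 + (6*4)*(-33) = -6 + 24*(-33) = -6 - 792 = -798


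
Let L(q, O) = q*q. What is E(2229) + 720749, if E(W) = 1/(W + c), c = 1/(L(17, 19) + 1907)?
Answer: 3527983471061/4894885 ≈ 7.2075e+5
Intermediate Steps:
L(q, O) = q²
c = 1/2196 (c = 1/(17² + 1907) = 1/(289 + 1907) = 1/2196 ≈ 0.00045537)
E(W) = 1/(1/2196 + W) (E(W) = 1/(W + 1/2196) = 1/(1/2196 + W))
E(2229) + 720749 = 2196/(1 + 2196*2229) + 720749 = 2196/(1 + 4894884) + 720749 = 2196/4894885 + 720749 = 3527983471061/4894885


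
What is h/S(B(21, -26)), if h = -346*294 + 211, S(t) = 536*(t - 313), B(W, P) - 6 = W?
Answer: 101513/153296 ≈ 0.66220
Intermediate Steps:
B(W, P) = 6 + W
S(t) = -167768 + 536*t (S(t) = 536*(-313 + t) = -167768 + 536*t)
h = -101513 (h = -101724 + 211 = -101513)
h/S(B(21, -26)) = -101513/(-167768 + 536*(6 + 21)) = -101513/(-167768 + 536*27) = -101513/(-167768 + 14472) = -101513/(-153296) = -101513*(-1/153296) = 101513/153296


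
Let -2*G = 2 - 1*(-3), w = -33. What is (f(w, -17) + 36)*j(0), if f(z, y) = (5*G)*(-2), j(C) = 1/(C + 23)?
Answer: 61/23 ≈ 2.6522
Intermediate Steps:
G = -5/2 (G = -(2 - 1*(-3))/2 = -(2 + 3)/2 = -½*5 = -5/2 ≈ -2.5000)
j(C) = 1/(23 + C)
f(z, y) = 25 (f(z, y) = (5*(-5/2))*(-2) = -25/2*(-2) = 25)
(f(w, -17) + 36)*j(0) = (25 + 36)/(23 + 0) = 61/23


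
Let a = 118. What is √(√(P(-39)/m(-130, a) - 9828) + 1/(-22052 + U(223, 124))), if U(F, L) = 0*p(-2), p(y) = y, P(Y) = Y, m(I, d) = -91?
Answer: √(-270137 + 851008732*I*√481551)/77182 ≈ 7.0404 + 7.0404*I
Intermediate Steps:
U(F, L) = 0 (U(F, L) = 0*(-2) = 0)
√(√(P(-39)/m(-130, a) - 9828) + 1/(-22052 + U(223, 124))) = √(√(-39/(-91) - 9828) + 1/(-22052 + 0)) = √(√(-39*(-1/91) - 9828) + 1/(-22052)) = √(√(3/7 - 9828) - 1/22052) = √(√(-68793/7) - 1/22052) = √(I*√481551/7 - 1/22052) = √(-1/22052 + I*√481551/7)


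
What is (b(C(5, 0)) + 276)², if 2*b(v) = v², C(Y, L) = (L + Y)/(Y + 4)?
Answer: 2001399169/26244 ≈ 76261.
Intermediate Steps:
C(Y, L) = (L + Y)/(4 + Y)
b(v) = v²/2
(b(C(5, 0)) + 276)² = (((0 + 5)/(4 + 5))²/2 + 276)² = ((5/9)²/2 + 276)² = ((½)*(25/81) + 276)² = (25/162 + 276)² = (44737/162)² = 2001399169/26244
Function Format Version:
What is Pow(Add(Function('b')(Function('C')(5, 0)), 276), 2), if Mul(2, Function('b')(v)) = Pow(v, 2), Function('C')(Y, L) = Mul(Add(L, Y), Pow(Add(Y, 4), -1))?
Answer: Rational(2001399169, 26244) ≈ 76261.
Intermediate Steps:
Function('C')(Y, L) = Mul(Pow(Add(4, Y), -1), Add(L, Y)) (Function('C')(Y, L) = Mul(Add(L, Y), Pow(Add(4, Y), -1)) = Mul(Pow(Add(4, Y), -1), Add(L, Y)))
Function('b')(v) = Mul(Rational(1, 2), Pow(v, 2))
Pow(Add(Function('b')(Function('C')(5, 0)), 276), 2) = Pow(Add(Mul(Rational(1, 2), Pow(Mul(Pow(Add(4, 5), -1), Add(0, 5)), 2)), 276), 2) = Pow(Add(Mul(Rational(1, 2), Pow(Mul(Pow(9, -1), 5), 2)), 276), 2) = Pow(Add(Mul(Rational(1, 2), Pow(Mul(Rational(1, 9), 5), 2)), 276), 2) = Pow(Add(Mul(Rational(1, 2), Pow(Rational(5, 9), 2)), 276), 2) = Pow(Add(Mul(Rational(1, 2), Rational(25, 81)), 276), 2) = Pow(Add(Rational(25, 162), 276), 2) = Pow(Rational(44737, 162), 2) = Rational(2001399169, 26244)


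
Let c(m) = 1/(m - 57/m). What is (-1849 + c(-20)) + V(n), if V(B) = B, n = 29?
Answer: -624280/343 ≈ -1820.1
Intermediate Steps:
(-1849 + c(-20)) + V(n) = (-1849 - 20/(-57 + (-20)²)) + 29 = (-1849 - 20/(-57 + 400)) + 29 = (-1849 - 20/343) + 29 = -634227/343 + 29 = -624280/343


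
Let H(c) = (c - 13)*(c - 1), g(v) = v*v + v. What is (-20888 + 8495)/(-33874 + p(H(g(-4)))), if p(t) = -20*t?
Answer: 4131/11218 ≈ 0.36825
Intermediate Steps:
g(v) = v + v² (g(v) = v² + v = v + v²)
H(c) = (-1 + c)*(-13 + c) (H(c) = (-13 + c)*(-1 + c) = (-1 + c)*(-13 + c))
(-20888 + 8495)/(-33874 + p(H(g(-4)))) = (-20888 + 8495)/(-33874 - 20*(13 + (-4*(1 - 4))² - (-56)*(1 - 4))) = -12393/(-33874 - 20*(13 + (-4*(-3))² - (-56)*(-3))) = -12393/(-33874 - 20*(13 + 12² - 14*12)) = -12393/(-33874 - 20*(13 + 144 - 168)) = -12393/(-33874 - 20*(-11)) = -12393/(-33874 + 220) = -12393/(-33654) = -12393*(-1/33654) = 4131/11218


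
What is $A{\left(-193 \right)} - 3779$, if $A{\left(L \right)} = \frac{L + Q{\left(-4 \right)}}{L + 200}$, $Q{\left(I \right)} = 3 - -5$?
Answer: $- \frac{26638}{7} \approx -3805.4$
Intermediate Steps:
$Q{\left(I \right)} = 8$ ($Q{\left(I \right)} = 3 + 5 = 8$)
$A{\left(L \right)} = \frac{8 + L}{200 + L}$ ($A{\left(L \right)} = \frac{L + 8}{L + 200} = \frac{8 + L}{200 + L}$)
$A{\left(-193 \right)} - 3779 = \frac{8 - 193}{200 - 193} - 3779 = \frac{1}{7} \left(-185\right) - 3779 = - \frac{185}{7} - 3779 = - \frac{26638}{7}$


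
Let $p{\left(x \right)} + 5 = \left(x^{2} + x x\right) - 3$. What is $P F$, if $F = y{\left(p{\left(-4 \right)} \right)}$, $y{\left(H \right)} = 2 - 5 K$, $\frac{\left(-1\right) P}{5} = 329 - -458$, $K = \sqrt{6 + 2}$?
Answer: $-7870 + 39350 \sqrt{2} \approx 47779.0$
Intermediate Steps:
$K = 2 \sqrt{2}$ ($K = \sqrt{8} = 2 \sqrt{2} \approx 2.8284$)
$p{\left(x \right)} = -8 + 2 x^{2}$ ($p{\left(x \right)} = -5 - \left(3 - x^{2} - x x\right) = -5 + \left(\left(x^{2} + x^{2}\right) - 3\right) = -5 + \left(2 x^{2} - 3\right) = -5 + \left(-3 + 2 x^{2}\right) = -8 + 2 x^{2}$)
$P = -3935$ ($P = - 5 \left(329 - -458\right) = - 5 \left(329 + 458\right) = \left(-5\right) 787 = -3935$)
$y{\left(H \right)} = 2 - 10 \sqrt{2}$ ($y{\left(H \right)} = 2 - 5 \cdot 2 \sqrt{2} = 2 - 10 \sqrt{2}$)
$F = 2 - 10 \sqrt{2} \approx -12.142$
$P F = - 3935 \left(2 - 10 \sqrt{2}\right) = -7870 + 39350 \sqrt{2}$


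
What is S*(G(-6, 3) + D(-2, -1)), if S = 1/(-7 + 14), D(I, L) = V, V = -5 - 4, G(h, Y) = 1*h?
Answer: -15/7 ≈ -2.1429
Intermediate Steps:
G(h, Y) = h
V = -9
D(I, L) = -9
S = ⅐ (S = 1/7 = ⅐ ≈ 0.14286)
S*(G(-6, 3) + D(-2, -1)) = (-6 - 9)/7 = (⅐)*(-15) = -15/7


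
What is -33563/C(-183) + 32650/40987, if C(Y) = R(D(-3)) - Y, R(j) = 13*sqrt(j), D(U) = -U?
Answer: -83555493441/450611078 + 436319*sqrt(3)/32982 ≈ -162.51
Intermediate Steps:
C(Y) = -Y + 13*sqrt(3) (C(Y) = 13*sqrt(-1*(-3)) - Y = 13*sqrt(3) - Y = -Y + 13*sqrt(3))
-33563/C(-183) + 32650/40987 = -33563/(-1*(-183) + 13*sqrt(3)) + 32650/40987 = -33563/(183 + 13*sqrt(3)) + 32650*(1/40987) = -33563/(183 + 13*sqrt(3)) + 32650/40987 = 32650/40987 - 33563/(183 + 13*sqrt(3))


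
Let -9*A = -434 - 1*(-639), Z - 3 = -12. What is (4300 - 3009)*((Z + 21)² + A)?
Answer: 1408481/9 ≈ 1.5650e+5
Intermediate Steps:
Z = -9 (Z = 3 - 12 = -9)
A = -205/9 (A = -(-434 - 1*(-639))/9 = -(-434 + 639)/9 = -⅑*205 = -205/9 ≈ -22.778)
(4300 - 3009)*((Z + 21)² + A) = (4300 - 3009)*((-9 + 21)² - 205/9) = 1291*(12² - 205/9) = 1291*(144 - 205/9) = 1291*(1091/9) = 1408481/9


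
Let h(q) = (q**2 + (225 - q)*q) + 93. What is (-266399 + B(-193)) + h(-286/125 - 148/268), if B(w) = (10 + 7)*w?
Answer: -90525728/335 ≈ -2.7023e+5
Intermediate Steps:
B(w) = 17*w
h(q) = 93 + q**2 + q*(225 - q) (h(q) = (q**2 + q*(225 - q)) + 93 = 93 + q**2 + q*(225 - q))
(-266399 + B(-193)) + h(-286/125 - 148/268) = (-266399 + 17*(-193)) + (93 + 225*(-286/125 - 148/268)) = (-266399 - 3281) + (93 + 225*(-286*1/125 - 148*1/268)) = -269680 + (93 + 225*(-286/125 - 37/67)) = -269680 + (93 + 225*(-23787/8375)) = -269680 + (93 - 214083/335) = -269680 - 182928/335 = -90525728/335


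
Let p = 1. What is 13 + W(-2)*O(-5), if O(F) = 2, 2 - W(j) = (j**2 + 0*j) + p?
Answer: 7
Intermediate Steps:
W(j) = 1 - j**2 (W(j) = 2 - ((j**2 + 0*j) + 1) = 2 - ((j**2 + 0) + 1) = 2 - (j**2 + 1) = 2 - (1 + j**2) = 2 + (-1 - j**2) = 1 - j**2)
13 + W(-2)*O(-5) = 13 + (1 - 1*(-2)**2)*2 = 13 + (1 - 1*4)*2 = 13 + (1 - 4)*2 = 13 - 3*2 = 13 - 6 = 7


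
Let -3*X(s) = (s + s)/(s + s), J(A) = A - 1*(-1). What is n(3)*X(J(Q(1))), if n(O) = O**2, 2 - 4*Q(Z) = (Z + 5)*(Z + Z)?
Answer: -3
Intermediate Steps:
Q(Z) = 1/2 - Z*(5 + Z)/2 (Q(Z) = 1/2 - (Z + 5)*(Z + Z)/4 = 1/2 - (5 + Z)*2*Z/4 = 1/2 - Z*(5 + Z)/2)
J(A) = 1 + A (J(A) = A + 1 = 1 + A)
X(s) = -1/3 (X(s) = -(s + s)/(3*(s + s)) = -2*s/(3*(2*s)) = -2*s*1/(2*s)/3 = -1/3*1 = -1/3)
n(3)*X(J(Q(1))) = 3**2*(-1/3) = 9*(-1/3) = -3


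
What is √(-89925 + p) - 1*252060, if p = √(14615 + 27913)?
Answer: -252060 + I*√(89925 - 4*√2658) ≈ -2.5206e+5 + 299.53*I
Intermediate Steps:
p = 4*√2658 (p = √42528 = 4*√2658 ≈ 206.22)
√(-89925 + p) - 1*252060 = √(-89925 + 4*√2658) - 1*252060 = √(-89925 + 4*√2658) - 252060 = -252060 + √(-89925 + 4*√2658)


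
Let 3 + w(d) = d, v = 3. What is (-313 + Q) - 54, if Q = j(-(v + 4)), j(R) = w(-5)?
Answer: -375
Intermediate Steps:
w(d) = -3 + d
j(R) = -8 (j(R) = -3 - 5 = -8)
Q = -8
(-313 + Q) - 54 = (-313 - 8) - 54 = -321 - 54 = -375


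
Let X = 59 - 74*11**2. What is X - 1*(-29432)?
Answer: 20537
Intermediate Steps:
X = -8895 (X = 59 - 74*121 = 59 - 8954 = -8895)
X - 1*(-29432) = -8895 - 1*(-29432) = -8895 + 29432 = 20537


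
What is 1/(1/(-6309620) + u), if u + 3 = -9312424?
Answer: -6309620/58757875647741 ≈ -1.0738e-7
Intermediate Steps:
u = -9312427 (u = -3 - 9312424 = -9312427)
1/(1/(-6309620) + u) = 1/(1/(-6309620) - 9312427) = 1/(-1/6309620 - 9312427) = 1/(-58757875647741/6309620) = -6309620/58757875647741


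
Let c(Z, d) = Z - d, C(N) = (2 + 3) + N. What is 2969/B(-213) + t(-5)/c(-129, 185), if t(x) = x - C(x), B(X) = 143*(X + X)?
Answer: -156919/4782063 ≈ -0.032814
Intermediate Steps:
B(X) = 286*X (B(X) = 143*(2*X) = 286*X)
C(N) = 5 + N
t(x) = -5 (t(x) = x - (5 + x) = x + (-5 - x) = -5)
2969/B(-213) + t(-5)/c(-129, 185) = 2969/((286*(-213))) - 5/(-129 - 1*185) = 2969/(-60918) - 5/(-129 - 185) = 2969*(-1/60918) - 5/(-314) = -2969/60918 - 5*(-1/314) = -2969/60918 + 5/314 = -156919/4782063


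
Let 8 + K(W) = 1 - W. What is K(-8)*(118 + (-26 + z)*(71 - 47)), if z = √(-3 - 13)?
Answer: -506 + 96*I ≈ -506.0 + 96.0*I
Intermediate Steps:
z = 4*I (z = √(-16) = 4*I ≈ 4.0*I)
K(W) = -7 - W (K(W) = -8 + (1 - W) = -7 - W)
K(-8)*(118 + (-26 + z)*(71 - 47)) = (-7 - 1*(-8))*(118 + (-26 + 4*I)*(71 - 47)) = (-7 + 8)*(118 + (-26 + 4*I)*24) = 1*(118 + (-624 + 96*I)) = 1*(-506 + 96*I) = -506 + 96*I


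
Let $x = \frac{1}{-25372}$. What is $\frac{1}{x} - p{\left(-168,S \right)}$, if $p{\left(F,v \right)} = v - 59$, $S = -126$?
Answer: $-25187$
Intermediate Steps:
$x = - \frac{1}{25372} \approx -3.9414 \cdot 10^{-5}$
$p{\left(F,v \right)} = -59 + v$ ($p{\left(F,v \right)} = v - 59 = -59 + v$)
$\frac{1}{x} - p{\left(-168,S \right)} = \frac{1}{- \frac{1}{25372}} - \left(-59 - 126\right) = -25372 - -185 = -25372 + 185 = -25187$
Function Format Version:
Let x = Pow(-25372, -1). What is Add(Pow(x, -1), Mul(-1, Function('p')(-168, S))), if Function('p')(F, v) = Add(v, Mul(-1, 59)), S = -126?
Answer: -25187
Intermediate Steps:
x = Rational(-1, 25372) ≈ -3.9414e-5
Function('p')(F, v) = Add(-59, v) (Function('p')(F, v) = Add(v, -59) = Add(-59, v))
Add(Pow(x, -1), Mul(-1, Function('p')(-168, S))) = Add(Pow(Rational(-1, 25372), -1), Mul(-1, Add(-59, -126))) = Add(-25372, Mul(-1, -185)) = Add(-25372, 185) = -25187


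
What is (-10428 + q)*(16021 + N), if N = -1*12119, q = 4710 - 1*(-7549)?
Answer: 7144562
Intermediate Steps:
q = 12259 (q = 4710 + 7549 = 12259)
N = -12119
(-10428 + q)*(16021 + N) = (-10428 + 12259)*(16021 - 12119) = 1831*3902 = 7144562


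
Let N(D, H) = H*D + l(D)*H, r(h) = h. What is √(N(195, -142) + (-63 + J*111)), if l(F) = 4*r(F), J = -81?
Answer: 4*I*√9219 ≈ 384.06*I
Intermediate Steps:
l(F) = 4*F
N(D, H) = 5*D*H (N(D, H) = H*D + (4*D)*H = D*H + 4*D*H = 5*D*H)
√(N(195, -142) + (-63 + J*111)) = √(5*195*(-142) + (-63 - 81*111)) = √(-138450 + (-63 - 8991)) = √(-138450 - 9054) = √(-147504) = 4*I*√9219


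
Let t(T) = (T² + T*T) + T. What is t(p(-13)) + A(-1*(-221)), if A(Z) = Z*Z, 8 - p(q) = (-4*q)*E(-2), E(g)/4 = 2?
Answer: 381361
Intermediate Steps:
E(g) = 8 (E(g) = 4*2 = 8)
p(q) = 8 + 32*q (p(q) = 8 - (-4*q)*8 = 8 - (-32)*q = 8 + 32*q)
t(T) = T + 2*T² (t(T) = (T² + T²) + T = 2*T² + T = T + 2*T²)
A(Z) = Z²
t(p(-13)) + A(-1*(-221)) = (8 + 32*(-13))*(1 + 2*(8 + 32*(-13))) + (-1*(-221))² = (8 - 416)*(1 + 2*(8 - 416)) + 221² = -408*(1 + 2*(-408)) + 48841 = -408*(1 - 816) + 48841 = -408*(-815) + 48841 = 332520 + 48841 = 381361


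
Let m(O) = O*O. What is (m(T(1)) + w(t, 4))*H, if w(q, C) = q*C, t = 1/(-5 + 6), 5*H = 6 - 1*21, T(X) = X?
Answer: -15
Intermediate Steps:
H = -3 (H = (6 - 1*21)/5 = (6 - 21)/5 = (⅕)*(-15) = -3)
m(O) = O²
t = 1 (t = 1/1 = 1)
w(q, C) = C*q
(m(T(1)) + w(t, 4))*H = (1² + 4*1)*(-3) = (1 + 4)*(-3) = 5*(-3) = -15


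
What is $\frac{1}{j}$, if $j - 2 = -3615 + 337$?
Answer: $- \frac{1}{3276} \approx -0.00030525$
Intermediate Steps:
$j = -3276$ ($j = 2 + \left(-3615 + 337\right) = 2 - 3278 = -3276$)
$\frac{1}{j} = \frac{1}{-3276} = - \frac{1}{3276}$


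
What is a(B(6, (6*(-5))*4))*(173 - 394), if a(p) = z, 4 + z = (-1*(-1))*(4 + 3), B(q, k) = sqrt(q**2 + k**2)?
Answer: -663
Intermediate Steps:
B(q, k) = sqrt(k**2 + q**2)
z = 3 (z = -4 + (-1*(-1))*(4 + 3) = -4 + 1*7 = -4 + 7 = 3)
a(p) = 3
a(B(6, (6*(-5))*4))*(173 - 394) = 3*(173 - 394) = 3*(-221) = -663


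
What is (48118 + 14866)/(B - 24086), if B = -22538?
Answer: -7873/5828 ≈ -1.3509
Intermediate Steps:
(48118 + 14866)/(B - 24086) = (48118 + 14866)/(-22538 - 24086) = 62984/(-46624) = 62984*(-1/46624) = -7873/5828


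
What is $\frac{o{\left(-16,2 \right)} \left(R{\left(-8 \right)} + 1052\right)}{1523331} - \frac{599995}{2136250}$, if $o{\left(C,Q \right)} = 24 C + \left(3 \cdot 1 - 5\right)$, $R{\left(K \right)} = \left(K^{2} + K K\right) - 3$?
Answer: $- \frac{376907271169}{650843169750} \approx -0.57911$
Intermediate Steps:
$R{\left(K \right)} = -3 + 2 K^{2}$ ($R{\left(K \right)} = \left(K^{2} + K^{2}\right) - 3 = 2 K^{2} - 3 = -3 + 2 K^{2}$)
$o{\left(C,Q \right)} = -2 + 24 C$ ($o{\left(C,Q \right)} = 24 C + \left(3 - 5\right) = 24 C - 2 = -2 + 24 C$)
$\frac{o{\left(-16,2 \right)} \left(R{\left(-8 \right)} + 1052\right)}{1523331} - \frac{599995}{2136250} = \frac{\left(-2 + 24 \left(-16\right)\right) \left(\left(-3 + 2 \left(-8\right)^{2}\right) + 1052\right)}{1523331} - \frac{599995}{2136250} = \left(-2 - 384\right) \left(\left(-3 + 2 \cdot 64\right) + 1052\right) \frac{1}{1523331} - \frac{119999}{427250} = - 386 \left(\left(-3 + 128\right) + 1052\right) \frac{1}{1523331} - \frac{119999}{427250} = - 386 \left(125 + 1052\right) \frac{1}{1523331} - \frac{119999}{427250} = \left(-386\right) 1177 \cdot \frac{1}{1523331} - \frac{119999}{427250} = \left(-454322\right) \frac{1}{1523331} - \frac{119999}{427250} = - \frac{454322}{1523331} - \frac{119999}{427250} = - \frac{376907271169}{650843169750}$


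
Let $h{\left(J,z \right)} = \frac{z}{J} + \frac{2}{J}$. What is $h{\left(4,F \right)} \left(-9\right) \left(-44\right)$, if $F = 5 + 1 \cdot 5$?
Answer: $1188$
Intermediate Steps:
$F = 10$ ($F = 5 + 5 = 10$)
$h{\left(J,z \right)} = \frac{2}{J} + \frac{z}{J}$
$h{\left(4,F \right)} \left(-9\right) \left(-44\right) = \frac{2 + 10}{4} \left(-9\right) \left(-44\right) = \frac{1}{4} \cdot 12 \left(-9\right) \left(-44\right) = 3 \left(-9\right) \left(-44\right) = \left(-27\right) \left(-44\right) = 1188$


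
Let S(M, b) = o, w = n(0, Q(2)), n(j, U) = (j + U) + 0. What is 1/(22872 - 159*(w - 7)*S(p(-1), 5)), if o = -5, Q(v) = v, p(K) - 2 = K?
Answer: 1/18897 ≈ 5.2918e-5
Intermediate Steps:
p(K) = 2 + K
n(j, U) = U + j (n(j, U) = (U + j) + 0 = U + j)
w = 2 (w = 2 + 0 = 2)
S(M, b) = -5
1/(22872 - 159*(w - 7)*S(p(-1), 5)) = 1/(22872 - 159*(2 - 7)*(-5)) = 1/(22872 - (-795)*(-5)) = 1/(22872 - 159*25) = 1/(22872 - 3975) = 1/18897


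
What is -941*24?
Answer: -22584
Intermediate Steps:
-941*24 = -1*22584 = -22584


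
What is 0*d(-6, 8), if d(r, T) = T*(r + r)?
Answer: 0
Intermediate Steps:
d(r, T) = 2*T*r (d(r, T) = T*(2*r) = 2*T*r)
0*d(-6, 8) = 0*(2*8*(-6)) = 0*(-96) = 0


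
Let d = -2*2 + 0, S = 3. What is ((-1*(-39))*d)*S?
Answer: -468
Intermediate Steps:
d = -4 (d = -4 + 0 = -4)
((-1*(-39))*d)*S = (-1*(-39)*(-4))*3 = (39*(-4))*3 = -156*3 = -468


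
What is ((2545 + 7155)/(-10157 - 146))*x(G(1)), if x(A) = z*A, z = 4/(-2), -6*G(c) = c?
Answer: -9700/30909 ≈ -0.31382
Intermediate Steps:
G(c) = -c/6
z = -2 (z = 4*(-½) = -2)
x(A) = -2*A
((2545 + 7155)/(-10157 - 146))*x(G(1)) = ((2545 + 7155)/(-10157 - 146))*(-(-1)/3) = (9700/(-10303))*(-2*(-⅙)) = (9700*(-1/10303))*(⅓) = -9700/10303*⅓ = -9700/30909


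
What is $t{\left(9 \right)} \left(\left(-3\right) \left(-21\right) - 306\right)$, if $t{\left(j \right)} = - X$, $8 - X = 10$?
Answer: $-486$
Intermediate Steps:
$X = -2$ ($X = 8 - 10 = -2$)
$t{\left(j \right)} = 2$ ($t{\left(j \right)} = \left(-1\right) \left(-2\right) = 2$)
$t{\left(9 \right)} \left(\left(-3\right) \left(-21\right) - 306\right) = 2 \left(\left(-3\right) \left(-21\right) - 306\right) = 2 \left(63 - 306\right) = 2 \left(-243\right) = -486$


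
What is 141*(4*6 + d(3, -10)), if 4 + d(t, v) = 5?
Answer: 3525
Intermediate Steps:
d(t, v) = 1 (d(t, v) = -4 + 5 = 1)
141*(4*6 + d(3, -10)) = 141*(4*6 + 1) = 141*(24 + 1) = 141*25 = 3525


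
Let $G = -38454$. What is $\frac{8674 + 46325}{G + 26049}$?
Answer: $- \frac{18333}{4135} \approx -4.4336$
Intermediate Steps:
$\frac{8674 + 46325}{G + 26049} = \frac{8674 + 46325}{-38454 + 26049} = \frac{54999}{-12405} = 54999 \left(- \frac{1}{12405}\right) = - \frac{18333}{4135}$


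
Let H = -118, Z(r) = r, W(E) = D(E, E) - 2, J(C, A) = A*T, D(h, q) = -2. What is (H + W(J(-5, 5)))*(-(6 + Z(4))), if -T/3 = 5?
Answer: 1220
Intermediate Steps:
T = -15 (T = -3*5 = -15)
J(C, A) = -15*A (J(C, A) = A*(-15) = -15*A)
W(E) = -4 (W(E) = -2 - 2 = -4)
(H + W(J(-5, 5)))*(-(6 + Z(4))) = (-118 - 4)*(-(6 + 4)) = -(-122)*10 = -122*(-10) = 1220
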